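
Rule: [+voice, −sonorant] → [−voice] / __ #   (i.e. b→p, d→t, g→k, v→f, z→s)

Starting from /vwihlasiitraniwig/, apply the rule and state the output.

vwihlasiitraniwik

Scanning /vwihlasiitraniwig/: /v/ at position 1 is not in the conditioning environment; /g/ is a voiced obstruent in word-final position, so it devoices to [k].
Result: [vwihlasiitraniwik].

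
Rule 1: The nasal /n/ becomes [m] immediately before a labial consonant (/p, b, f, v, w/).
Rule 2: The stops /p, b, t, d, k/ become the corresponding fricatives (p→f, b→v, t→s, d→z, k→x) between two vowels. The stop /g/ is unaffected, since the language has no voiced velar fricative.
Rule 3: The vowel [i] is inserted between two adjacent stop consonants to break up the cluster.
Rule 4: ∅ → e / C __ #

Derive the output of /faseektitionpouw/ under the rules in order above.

faseekitisiompouwe

Rule 1 (nasal place assimilation): /n/ precedes the labial consonant /p/, so it assimilates in place to [m]. /faseektitionpouw/ → faseektitiompouw.
Rule 2 (intervocalic spirantization): /t/ is a stop between vowels /i/ and /i/, so it spirantizes to the fricative [s]. /faseektitiompouw/ → faseektisiompouw.
Rule 3 (stop-cluster i-epenthesis): /k/ and /t/ form a stop–stop cluster, so [i] is inserted between them. /faseektisiompouw/ → faseekitisiompouw.
Rule 4 (final e-epenthesis): the form ends in the consonant /w/, so [e] is inserted word-finally. /faseekitisiompouw/ → faseekitisiompouwe.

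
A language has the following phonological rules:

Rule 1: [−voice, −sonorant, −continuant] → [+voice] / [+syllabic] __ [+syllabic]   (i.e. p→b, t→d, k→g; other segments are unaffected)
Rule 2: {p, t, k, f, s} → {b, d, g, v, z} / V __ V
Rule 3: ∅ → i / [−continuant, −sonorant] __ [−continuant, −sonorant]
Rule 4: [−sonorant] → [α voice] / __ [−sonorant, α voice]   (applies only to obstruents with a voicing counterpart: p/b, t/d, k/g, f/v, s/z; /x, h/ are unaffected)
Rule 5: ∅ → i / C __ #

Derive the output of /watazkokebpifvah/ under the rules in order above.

Rule 1 (intervocalic voicing): /t/ is a voiceless stop between vowels /a/ and /a/, so it voices to [d]. /k/ is a voiceless stop between vowels /o/ and /e/, so it voices to [g]. /watazkokebpifvah/ → wadazkogebpifvah.
Rule 2 (intervocalic voicing): no segment meets the environment; /wadazkogebpifvah/ is unchanged.
Rule 3 (stop-cluster i-epenthesis): /b/ and /p/ form a stop–stop cluster, so [i] is inserted between them. /wadazkogebpifvah/ → wadazkogebipifvah.
Rule 4 (regressive voicing assimilation): /z/ precedes the voiceless obstruent /k/, so it devoices to [s] by assimilation. /f/ precedes the voiced obstruent /v/, so it voices to [v] by assimilation. /wadazkogebipifvah/ → wadaskogebipivvah.
Rule 5 (final i-epenthesis): the form ends in the consonant /h/, so [i] is inserted word-finally. /wadaskogebipivvah/ → wadaskogebipivvahi.

wadaskogebipivvahi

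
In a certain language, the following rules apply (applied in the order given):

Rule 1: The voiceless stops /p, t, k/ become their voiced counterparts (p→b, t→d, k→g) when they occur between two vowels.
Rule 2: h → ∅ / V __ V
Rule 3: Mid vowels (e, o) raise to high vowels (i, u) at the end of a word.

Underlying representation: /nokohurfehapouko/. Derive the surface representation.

nogourfeabougu

Rule 1 (intervocalic voicing): /k/ is a voiceless stop between vowels /o/ and /o/, so it voices to [g]. /p/ is a voiceless stop between vowels /a/ and /o/, so it voices to [b]. /k/ is a voiceless stop between vowels /u/ and /o/, so it voices to [g]. /nokohurfehapouko/ → nogohurfehabougo.
Rule 2 (intervocalic h-deletion): /h/ occurs between vowels /o/ and /u/, so it deletes. /h/ occurs between vowels /e/ and /a/, so it deletes. /nogohurfehabougo/ → nogourfeabougo.
Rule 3 (final vowel raising): /o/ is a mid vowel in word-final position, so it raises to [u]. /nogourfeabougo/ → nogourfeabougu.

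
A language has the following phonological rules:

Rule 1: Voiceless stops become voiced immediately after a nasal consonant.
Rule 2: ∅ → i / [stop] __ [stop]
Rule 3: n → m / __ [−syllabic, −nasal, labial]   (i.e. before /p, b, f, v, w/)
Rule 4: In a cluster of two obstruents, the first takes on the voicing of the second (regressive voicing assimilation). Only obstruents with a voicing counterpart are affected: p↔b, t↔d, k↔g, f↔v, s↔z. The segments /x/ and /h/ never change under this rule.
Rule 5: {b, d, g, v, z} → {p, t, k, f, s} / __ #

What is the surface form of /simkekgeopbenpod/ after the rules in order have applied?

simgekigeopibembot

Rule 1 (post-nasal voicing): /k/ is a voiceless stop immediately after the nasal /m/, so it voices to [g]. /p/ is a voiceless stop immediately after the nasal /n/, so it voices to [b]. /simkekgeopbenpod/ → simgekgeopbenbod.
Rule 2 (stop-cluster i-epenthesis): /k/ and /g/ form a stop–stop cluster, so [i] is inserted between them. /p/ and /b/ form a stop–stop cluster, so [i] is inserted between them. /simgekgeopbenbod/ → simgekigeopibenbod.
Rule 3 (nasal place assimilation): /n/ precedes the labial consonant /b/, so it assimilates in place to [m]. /simgekigeopibenbod/ → simgekigeopibembod.
Rule 4 (regressive voicing assimilation): no segment meets the environment; /simgekigeopibembod/ is unchanged.
Rule 5 (final devoicing): /d/ is a voiced obstruent in word-final position, so it devoices to [t]. /simgekigeopibembod/ → simgekigeopibembot.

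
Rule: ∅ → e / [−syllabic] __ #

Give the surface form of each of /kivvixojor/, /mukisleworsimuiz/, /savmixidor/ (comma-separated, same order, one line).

kivvixojore, mukisleworsimuize, savmixidore

/kivvixojor/: the form ends in the consonant /r/, so [e] is inserted word-finally. → [kivvixojore].
/mukisleworsimuiz/: the form ends in the consonant /z/, so [e] is inserted word-finally. → [mukisleworsimuize].
/savmixidor/: the form ends in the consonant /r/, so [e] is inserted word-finally. → [savmixidore].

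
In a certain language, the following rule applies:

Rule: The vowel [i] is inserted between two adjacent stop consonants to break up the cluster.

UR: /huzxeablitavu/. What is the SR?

No segment of /huzxeablitavu/ meets the structural description of the rule, so the form surfaces unchanged.

huzxeablitavu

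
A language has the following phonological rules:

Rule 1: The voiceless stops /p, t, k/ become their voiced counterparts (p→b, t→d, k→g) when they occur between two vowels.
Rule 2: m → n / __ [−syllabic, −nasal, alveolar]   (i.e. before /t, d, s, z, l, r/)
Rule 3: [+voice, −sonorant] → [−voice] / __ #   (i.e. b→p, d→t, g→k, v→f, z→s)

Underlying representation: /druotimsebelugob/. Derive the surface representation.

Rule 1 (intervocalic voicing): /t/ is a voiceless stop between vowels /o/ and /i/, so it voices to [d]. /druotimsebelugob/ → druodimsebelugob.
Rule 2 (nasal place assimilation): /m/ precedes the alveolar consonant /s/, so it assimilates in place to [n]. /druodimsebelugob/ → druodinsebelugob.
Rule 3 (final devoicing): /b/ is a voiced obstruent in word-final position, so it devoices to [p]. /druodinsebelugob/ → druodinsebelugop.

druodinsebelugop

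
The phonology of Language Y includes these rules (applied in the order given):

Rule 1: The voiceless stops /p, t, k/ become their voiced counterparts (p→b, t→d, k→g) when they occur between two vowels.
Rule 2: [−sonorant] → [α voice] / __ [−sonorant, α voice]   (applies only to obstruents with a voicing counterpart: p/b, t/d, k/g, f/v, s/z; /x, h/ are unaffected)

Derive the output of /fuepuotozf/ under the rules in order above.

Rule 1 (intervocalic voicing): /p/ is a voiceless stop between vowels /e/ and /u/, so it voices to [b]. /t/ is a voiceless stop between vowels /o/ and /o/, so it voices to [d]. /fuepuotozf/ → fuebuodozf.
Rule 2 (regressive voicing assimilation): /z/ precedes the voiceless obstruent /f/, so it devoices to [s] by assimilation. /fuebuodozf/ → fuebuodosf.

fuebuodosf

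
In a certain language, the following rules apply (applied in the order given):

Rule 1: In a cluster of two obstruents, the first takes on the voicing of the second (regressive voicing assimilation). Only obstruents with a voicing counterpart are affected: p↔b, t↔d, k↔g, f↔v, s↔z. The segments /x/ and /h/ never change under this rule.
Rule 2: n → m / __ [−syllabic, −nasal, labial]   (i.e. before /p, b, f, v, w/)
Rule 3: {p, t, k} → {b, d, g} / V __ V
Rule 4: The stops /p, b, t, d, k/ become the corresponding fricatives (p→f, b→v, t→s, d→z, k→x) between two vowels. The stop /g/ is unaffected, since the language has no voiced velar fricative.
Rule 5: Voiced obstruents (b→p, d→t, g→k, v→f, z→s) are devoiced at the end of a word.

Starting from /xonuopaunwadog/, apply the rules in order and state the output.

xonuovaumwazok

Rule 1 (regressive voicing assimilation): no segment meets the environment; /xonuopaunwadog/ is unchanged.
Rule 2 (nasal place assimilation): /n/ precedes the labial consonant /w/, so it assimilates in place to [m]. /xonuopaunwadog/ → xonuopaumwadog.
Rule 3 (intervocalic voicing): /p/ is a voiceless stop between vowels /o/ and /a/, so it voices to [b]. /xonuopaumwadog/ → xonuobaumwadog.
Rule 4 (intervocalic spirantization): /b/ is a stop between vowels /o/ and /a/, so it spirantizes to the fricative [v]. /d/ is a stop between vowels /a/ and /o/, so it spirantizes to the fricative [z]. /xonuobaumwadog/ → xonuovaumwazog.
Rule 5 (final devoicing): /g/ is a voiced obstruent in word-final position, so it devoices to [k]. /xonuovaumwazog/ → xonuovaumwazok.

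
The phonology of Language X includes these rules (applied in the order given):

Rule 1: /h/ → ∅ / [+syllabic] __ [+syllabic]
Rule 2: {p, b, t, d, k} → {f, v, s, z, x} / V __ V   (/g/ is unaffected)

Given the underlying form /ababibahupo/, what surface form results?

avavivaufo

Rule 1 (intervocalic h-deletion): /h/ occurs between vowels /a/ and /u/, so it deletes. /ababibahupo/ → ababibaupo.
Rule 2 (intervocalic spirantization): /b/ is a stop between vowels /a/ and /a/, so it spirantizes to the fricative [v]. /b/ is a stop between vowels /a/ and /i/, so it spirantizes to the fricative [v]. /b/ is a stop between vowels /i/ and /a/, so it spirantizes to the fricative [v]. /p/ is a stop between vowels /u/ and /o/, so it spirantizes to the fricative [f]. /ababibaupo/ → avavivaufo.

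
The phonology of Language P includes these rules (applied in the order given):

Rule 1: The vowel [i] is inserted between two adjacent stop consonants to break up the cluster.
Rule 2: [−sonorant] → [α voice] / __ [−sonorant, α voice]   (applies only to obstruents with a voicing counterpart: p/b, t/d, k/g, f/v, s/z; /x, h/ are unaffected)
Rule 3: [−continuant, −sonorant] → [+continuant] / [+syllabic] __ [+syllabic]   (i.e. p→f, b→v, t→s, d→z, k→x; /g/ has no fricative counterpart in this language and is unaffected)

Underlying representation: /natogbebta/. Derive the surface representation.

nasogivevisa

Rule 1 (stop-cluster i-epenthesis): /g/ and /b/ form a stop–stop cluster, so [i] is inserted between them. /b/ and /t/ form a stop–stop cluster, so [i] is inserted between them. /natogbebta/ → natogibebita.
Rule 2 (regressive voicing assimilation): no segment meets the environment; /natogibebita/ is unchanged.
Rule 3 (intervocalic spirantization): /t/ is a stop between vowels /a/ and /o/, so it spirantizes to the fricative [s]. /b/ is a stop between vowels /i/ and /e/, so it spirantizes to the fricative [v]. /b/ is a stop between vowels /e/ and /i/, so it spirantizes to the fricative [v]. /t/ is a stop between vowels /i/ and /a/, so it spirantizes to the fricative [s]. /natogibebita/ → nasogivevisa.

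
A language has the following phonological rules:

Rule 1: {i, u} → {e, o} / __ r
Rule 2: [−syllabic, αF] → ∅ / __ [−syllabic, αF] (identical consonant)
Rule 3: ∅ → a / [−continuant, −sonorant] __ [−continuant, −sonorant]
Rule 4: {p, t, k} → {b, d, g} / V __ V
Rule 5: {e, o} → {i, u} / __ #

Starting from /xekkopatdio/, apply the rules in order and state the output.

xegobadadiu

Rule 1 (pre-rhotic lowering): no segment meets the environment; /xekkopatdio/ is unchanged.
Rule 2 (degemination): /kk/ is a geminate; the first /k/ deletes. /xekkopatdio/ → xekopatdio.
Rule 3 (stop-cluster a-epenthesis): /t/ and /d/ form a stop–stop cluster, so [a] is inserted between them. /xekopatdio/ → xekopatadio.
Rule 4 (intervocalic voicing): /k/ is a voiceless stop between vowels /e/ and /o/, so it voices to [g]. /p/ is a voiceless stop between vowels /o/ and /a/, so it voices to [b]. /t/ is a voiceless stop between vowels /a/ and /a/, so it voices to [d]. /xekopatadio/ → xegobadadio.
Rule 5 (final vowel raising): /o/ is a mid vowel in word-final position, so it raises to [u]. /xegobadadio/ → xegobadadiu.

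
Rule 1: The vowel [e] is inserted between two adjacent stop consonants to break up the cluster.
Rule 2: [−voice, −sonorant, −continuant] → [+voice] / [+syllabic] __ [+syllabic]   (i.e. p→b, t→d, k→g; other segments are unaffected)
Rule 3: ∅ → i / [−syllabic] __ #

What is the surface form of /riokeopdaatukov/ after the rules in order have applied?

Rule 1 (stop-cluster e-epenthesis): /p/ and /d/ form a stop–stop cluster, so [e] is inserted between them. /riokeopdaatukov/ → riokeopedaatukov.
Rule 2 (intervocalic voicing): /k/ is a voiceless stop between vowels /o/ and /e/, so it voices to [g]. /p/ is a voiceless stop between vowels /o/ and /e/, so it voices to [b]. /t/ is a voiceless stop between vowels /a/ and /u/, so it voices to [d]. /k/ is a voiceless stop between vowels /u/ and /o/, so it voices to [g]. /riokeopedaatukov/ → riogeobedaadugov.
Rule 3 (final i-epenthesis): the form ends in the consonant /v/, so [i] is inserted word-finally. /riogeobedaadugov/ → riogeobedaadugovi.

riogeobedaadugovi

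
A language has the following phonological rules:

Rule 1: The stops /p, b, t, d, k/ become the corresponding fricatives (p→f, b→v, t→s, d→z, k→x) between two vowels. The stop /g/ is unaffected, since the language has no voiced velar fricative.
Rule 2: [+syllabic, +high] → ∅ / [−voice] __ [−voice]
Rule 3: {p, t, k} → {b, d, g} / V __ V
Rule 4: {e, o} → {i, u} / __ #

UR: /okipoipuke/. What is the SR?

Rule 1 (intervocalic spirantization): /k/ is a stop between vowels /o/ and /i/, so it spirantizes to the fricative [x]. /p/ is a stop between vowels /i/ and /o/, so it spirantizes to the fricative [f]. /p/ is a stop between vowels /i/ and /u/, so it spirantizes to the fricative [f]. /k/ is a stop between vowels /u/ and /e/, so it spirantizes to the fricative [x]. /okipoipuke/ → oxifoifuxe.
Rule 2 (high vowel syncope): /i/ is a high vowel flanked by voiceless consonants /x/ and /f/, so it deletes. /u/ is a high vowel flanked by voiceless consonants /f/ and /x/, so it deletes. /oxifoifuxe/ → oxfoifxe.
Rule 3 (intervocalic voicing): no segment meets the environment; /oxfoifxe/ is unchanged.
Rule 4 (final vowel raising): /e/ is a mid vowel in word-final position, so it raises to [i]. /oxfoifxe/ → oxfoifxi.

oxfoifxi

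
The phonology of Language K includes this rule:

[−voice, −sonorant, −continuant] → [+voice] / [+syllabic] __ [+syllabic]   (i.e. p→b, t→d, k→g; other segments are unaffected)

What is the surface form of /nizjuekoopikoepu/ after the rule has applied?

/k/ is a voiceless stop between vowels /e/ and /o/, so it voices to [g].
/p/ is a voiceless stop between vowels /o/ and /i/, so it voices to [b].
/k/ is a voiceless stop between vowels /i/ and /o/, so it voices to [g].
/p/ is a voiceless stop between vowels /e/ and /u/, so it voices to [b].
Surface form: [nizjuegoobigoebu].

nizjuegoobigoebu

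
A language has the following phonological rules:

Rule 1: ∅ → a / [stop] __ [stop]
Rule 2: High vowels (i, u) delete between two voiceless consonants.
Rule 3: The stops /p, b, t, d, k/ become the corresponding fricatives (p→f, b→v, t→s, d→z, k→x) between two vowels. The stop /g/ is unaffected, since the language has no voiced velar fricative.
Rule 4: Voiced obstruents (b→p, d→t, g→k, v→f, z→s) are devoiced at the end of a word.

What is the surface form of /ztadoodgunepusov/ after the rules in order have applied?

Rule 1 (stop-cluster a-epenthesis): /d/ and /g/ form a stop–stop cluster, so [a] is inserted between them. /ztadoodgunepusov/ → ztadoodagunepusov.
Rule 2 (high vowel syncope): /u/ is a high vowel flanked by voiceless consonants /p/ and /s/, so it deletes. /ztadoodagunepusov/ → ztadoodagunepsov.
Rule 3 (intervocalic spirantization): /d/ is a stop between vowels /a/ and /o/, so it spirantizes to the fricative [z]. /d/ is a stop between vowels /o/ and /a/, so it spirantizes to the fricative [z]. /ztadoodagunepsov/ → ztazoozagunepsov.
Rule 4 (final devoicing): /v/ is a voiced obstruent in word-final position, so it devoices to [f]. /ztazoozagunepsov/ → ztazoozagunepsof.

ztazoozagunepsof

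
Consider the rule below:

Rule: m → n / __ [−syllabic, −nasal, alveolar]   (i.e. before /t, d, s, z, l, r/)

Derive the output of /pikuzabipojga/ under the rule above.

pikuzabipojga

No segment of /pikuzabipojga/ meets the structural description of the rule, so the form surfaces unchanged.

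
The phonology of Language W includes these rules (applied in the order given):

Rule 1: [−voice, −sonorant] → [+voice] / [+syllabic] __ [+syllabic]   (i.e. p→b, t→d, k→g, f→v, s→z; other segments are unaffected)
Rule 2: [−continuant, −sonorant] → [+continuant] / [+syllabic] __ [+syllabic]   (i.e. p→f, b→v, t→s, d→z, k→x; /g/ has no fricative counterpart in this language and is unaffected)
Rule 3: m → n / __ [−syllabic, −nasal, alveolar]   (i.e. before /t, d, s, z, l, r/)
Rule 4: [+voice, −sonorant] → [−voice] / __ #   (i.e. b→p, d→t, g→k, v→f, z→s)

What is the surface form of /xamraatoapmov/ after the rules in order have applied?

Rule 1 (intervocalic voicing): /t/ is a voiceless obstruent between vowels /a/ and /o/, so it voices to [d]. /xamraatoapmov/ → xamraadoapmov.
Rule 2 (intervocalic spirantization): /d/ is a stop between vowels /a/ and /o/, so it spirantizes to the fricative [z]. /xamraadoapmov/ → xamraazoapmov.
Rule 3 (nasal place assimilation): /m/ precedes the alveolar consonant /r/, so it assimilates in place to [n]. /xamraazoapmov/ → xanraazoapmov.
Rule 4 (final devoicing): /v/ is a voiced obstruent in word-final position, so it devoices to [f]. /xanraazoapmov/ → xanraazoapmof.

xanraazoapmof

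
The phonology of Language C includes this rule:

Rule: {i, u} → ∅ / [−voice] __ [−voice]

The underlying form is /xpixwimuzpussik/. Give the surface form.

/i/ is a high vowel flanked by voiceless consonants /p/ and /x/, so it deletes.
/u/ is a high vowel flanked by voiceless consonants /p/ and /s/, so it deletes.
/i/ is a high vowel flanked by voiceless consonants /s/ and /k/, so it deletes.
The other instances of /i/, /u/ do not occur in the required environment and remain unchanged.
Surface form: [xpxwimuzpssk].

xpxwimuzpssk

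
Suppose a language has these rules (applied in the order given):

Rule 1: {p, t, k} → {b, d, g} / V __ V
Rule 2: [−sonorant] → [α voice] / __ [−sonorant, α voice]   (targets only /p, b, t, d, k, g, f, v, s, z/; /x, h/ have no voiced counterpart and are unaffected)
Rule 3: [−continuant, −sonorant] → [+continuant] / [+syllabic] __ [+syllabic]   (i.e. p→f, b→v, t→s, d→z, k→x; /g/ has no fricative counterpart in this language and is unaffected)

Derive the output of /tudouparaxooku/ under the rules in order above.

tuzouvaraxoogu

Rule 1 (intervocalic voicing): /p/ is a voiceless stop between vowels /u/ and /a/, so it voices to [b]. /k/ is a voiceless stop between vowels /o/ and /u/, so it voices to [g]. /tudouparaxooku/ → tudoubaraxoogu.
Rule 2 (regressive voicing assimilation): no segment meets the environment; /tudoubaraxoogu/ is unchanged.
Rule 3 (intervocalic spirantization): /d/ is a stop between vowels /u/ and /o/, so it spirantizes to the fricative [z]. /b/ is a stop between vowels /u/ and /a/, so it spirantizes to the fricative [v]. /tudoubaraxoogu/ → tuzouvaraxoogu.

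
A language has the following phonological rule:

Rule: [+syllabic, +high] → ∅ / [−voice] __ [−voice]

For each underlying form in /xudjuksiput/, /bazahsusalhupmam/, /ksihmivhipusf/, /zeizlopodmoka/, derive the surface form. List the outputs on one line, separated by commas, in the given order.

xudjukspt, bazahssalhpmam, kshmivhpsf, zeizlopodmoka

/xudjuksiput/: /i/ is a high vowel flanked by voiceless consonants /s/ and /p/, so it deletes. /u/ is a high vowel flanked by voiceless consonants /p/ and /t/, so it deletes. → [xudjukspt].
/bazahsusalhupmam/: /u/ is a high vowel flanked by voiceless consonants /s/ and /s/, so it deletes. /u/ is a high vowel flanked by voiceless consonants /h/ and /p/, so it deletes. → [bazahssalhpmam].
/ksihmivhipusf/: /i/ is a high vowel flanked by voiceless consonants /s/ and /h/, so it deletes. /i/ is a high vowel flanked by voiceless consonants /h/ and /p/, so it deletes. /u/ is a high vowel flanked by voiceless consonants /p/ and /s/, so it deletes. → [kshmivhpsf].
/zeizlopodmoka/: the rule's environment is not met; surfaces unchanged as [zeizlopodmoka].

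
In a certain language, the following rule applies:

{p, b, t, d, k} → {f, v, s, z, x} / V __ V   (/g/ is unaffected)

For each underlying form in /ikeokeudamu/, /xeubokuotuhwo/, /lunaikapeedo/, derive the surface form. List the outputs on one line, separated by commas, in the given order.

ixeoxeuzamu, xeuvoxuosuhwo, lunaixafeezo

/ikeokeudamu/: /k/ is a stop between vowels /i/ and /e/, so it spirantizes to the fricative [x]. /k/ is a stop between vowels /o/ and /e/, so it spirantizes to the fricative [x]. /d/ is a stop between vowels /u/ and /a/, so it spirantizes to the fricative [z]. → [ixeoxeuzamu].
/xeubokuotuhwo/: /b/ is a stop between vowels /u/ and /o/, so it spirantizes to the fricative [v]. /k/ is a stop between vowels /o/ and /u/, so it spirantizes to the fricative [x]. /t/ is a stop between vowels /o/ and /u/, so it spirantizes to the fricative [s]. → [xeuvoxuosuhwo].
/lunaikapeedo/: /k/ is a stop between vowels /i/ and /a/, so it spirantizes to the fricative [x]. /p/ is a stop between vowels /a/ and /e/, so it spirantizes to the fricative [f]. /d/ is a stop between vowels /e/ and /o/, so it spirantizes to the fricative [z]. → [lunaixafeezo].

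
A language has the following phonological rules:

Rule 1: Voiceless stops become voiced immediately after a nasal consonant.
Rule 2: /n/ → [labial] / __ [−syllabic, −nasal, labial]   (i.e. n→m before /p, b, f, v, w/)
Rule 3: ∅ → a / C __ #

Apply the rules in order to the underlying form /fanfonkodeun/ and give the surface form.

famfongodeuna

Rule 1 (post-nasal voicing): /k/ is a voiceless stop immediately after the nasal /n/, so it voices to [g]. /fanfonkodeun/ → fanfongodeun.
Rule 2 (nasal place assimilation): /n/ precedes the labial consonant /f/, so it assimilates in place to [m]. /fanfongodeun/ → famfongodeun.
Rule 3 (final a-epenthesis): the form ends in the consonant /n/, so [a] is inserted word-finally. /famfongodeun/ → famfongodeuna.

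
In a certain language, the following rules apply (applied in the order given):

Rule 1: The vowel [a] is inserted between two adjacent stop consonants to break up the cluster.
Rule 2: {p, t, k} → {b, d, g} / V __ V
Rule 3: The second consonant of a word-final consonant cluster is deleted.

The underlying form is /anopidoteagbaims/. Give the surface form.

Rule 1 (stop-cluster a-epenthesis): /g/ and /b/ form a stop–stop cluster, so [a] is inserted between them. /anopidoteagbaims/ → anopidoteagabaims.
Rule 2 (intervocalic voicing): /p/ is a voiceless stop between vowels /o/ and /i/, so it voices to [b]. /t/ is a voiceless stop between vowels /o/ and /e/, so it voices to [d]. /anopidoteagabaims/ → anobidodeagabaims.
Rule 3 (final cluster simplification): /s/ is the second consonant of a word-final cluster /ms/, so it deletes. /anobidodeagabaims/ → anobidodeagabaim.

anobidodeagabaim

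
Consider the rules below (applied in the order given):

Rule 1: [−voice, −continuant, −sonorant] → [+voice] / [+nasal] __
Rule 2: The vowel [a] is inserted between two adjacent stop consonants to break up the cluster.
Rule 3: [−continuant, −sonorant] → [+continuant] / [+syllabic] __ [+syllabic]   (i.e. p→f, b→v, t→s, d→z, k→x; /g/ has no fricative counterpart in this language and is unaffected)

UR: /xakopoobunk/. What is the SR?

Rule 1 (post-nasal voicing): /k/ is a voiceless stop immediately after the nasal /n/, so it voices to [g]. /xakopoobunk/ → xakopoobung.
Rule 2 (stop-cluster a-epenthesis): no segment meets the environment; /xakopoobung/ is unchanged.
Rule 3 (intervocalic spirantization): /k/ is a stop between vowels /a/ and /o/, so it spirantizes to the fricative [x]. /p/ is a stop between vowels /o/ and /o/, so it spirantizes to the fricative [f]. /b/ is a stop between vowels /o/ and /u/, so it spirantizes to the fricative [v]. /xakopoobung/ → xaxofoovung.

xaxofoovung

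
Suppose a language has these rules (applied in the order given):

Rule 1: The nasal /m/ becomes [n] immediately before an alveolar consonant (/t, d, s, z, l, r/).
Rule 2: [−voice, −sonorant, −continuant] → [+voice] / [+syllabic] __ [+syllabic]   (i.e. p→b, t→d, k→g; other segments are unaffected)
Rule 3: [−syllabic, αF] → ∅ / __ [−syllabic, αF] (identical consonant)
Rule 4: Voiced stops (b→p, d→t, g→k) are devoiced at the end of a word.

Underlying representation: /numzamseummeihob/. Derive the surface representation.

Rule 1 (nasal place assimilation): /m/ precedes the alveolar consonant /z/, so it assimilates in place to [n]. /m/ precedes the alveolar consonant /s/, so it assimilates in place to [n]. /numzamseummeihob/ → nunzanseummeihob.
Rule 2 (intervocalic voicing): no segment meets the environment; /nunzanseummeihob/ is unchanged.
Rule 3 (degemination): /mm/ is a geminate; the first /m/ deletes. /nunzanseummeihob/ → nunzanseumeihob.
Rule 4 (final devoicing): /b/ is a voiced stop in word-final position, so it devoices to [p]. /nunzanseumeihob/ → nunzanseumeihop.

nunzanseumeihop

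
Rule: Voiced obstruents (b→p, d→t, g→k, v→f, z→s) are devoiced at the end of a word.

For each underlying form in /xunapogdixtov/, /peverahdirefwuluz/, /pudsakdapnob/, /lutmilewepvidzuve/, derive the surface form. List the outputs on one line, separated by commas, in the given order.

xunapogdixtof, peverahdirefwulus, pudsakdapnop, lutmilewepvidzuve

/xunapogdixtov/: /v/ is a voiced obstruent in word-final position, so it devoices to [f]. → [xunapogdixtof].
/peverahdirefwuluz/: /z/ is a voiced obstruent in word-final position, so it devoices to [s]. → [peverahdirefwulus].
/pudsakdapnob/: /b/ is a voiced obstruent in word-final position, so it devoices to [p]. → [pudsakdapnop].
/lutmilewepvidzuve/: the rule's environment is not met; surfaces unchanged as [lutmilewepvidzuve].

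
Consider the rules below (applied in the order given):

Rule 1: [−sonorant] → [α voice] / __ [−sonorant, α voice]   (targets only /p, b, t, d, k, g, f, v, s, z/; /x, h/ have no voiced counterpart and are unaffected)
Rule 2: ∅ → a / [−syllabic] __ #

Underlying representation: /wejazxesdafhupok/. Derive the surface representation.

wejasxezdafhupoka

Rule 1 (regressive voicing assimilation): /z/ precedes the voiceless obstruent /x/, so it devoices to [s] by assimilation. /s/ precedes the voiced obstruent /d/, so it voices to [z] by assimilation. /wejazxesdafhupok/ → wejasxezdafhupok.
Rule 2 (final a-epenthesis): the form ends in the consonant /k/, so [a] is inserted word-finally. /wejasxezdafhupok/ → wejasxezdafhupoka.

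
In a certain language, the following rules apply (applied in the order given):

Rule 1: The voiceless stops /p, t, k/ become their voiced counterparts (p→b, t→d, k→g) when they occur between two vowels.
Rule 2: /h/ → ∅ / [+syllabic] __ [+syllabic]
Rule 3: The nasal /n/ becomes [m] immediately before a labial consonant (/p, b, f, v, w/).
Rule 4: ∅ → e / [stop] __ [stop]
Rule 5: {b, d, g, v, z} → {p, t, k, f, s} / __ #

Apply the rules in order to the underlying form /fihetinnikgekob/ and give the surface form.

Rule 1 (intervocalic voicing): /t/ is a voiceless stop between vowels /e/ and /i/, so it voices to [d]. /k/ is a voiceless stop between vowels /e/ and /o/, so it voices to [g]. /fihetinnikgekob/ → fihedinnikgegob.
Rule 2 (intervocalic h-deletion): /h/ occurs between vowels /i/ and /e/, so it deletes. /fihedinnikgegob/ → fiedinnikgegob.
Rule 3 (nasal place assimilation): no segment meets the environment; /fiedinnikgegob/ is unchanged.
Rule 4 (stop-cluster e-epenthesis): /k/ and /g/ form a stop–stop cluster, so [e] is inserted between them. /fiedinnikgegob/ → fiedinnikegegob.
Rule 5 (final devoicing): /b/ is a voiced obstruent in word-final position, so it devoices to [p]. /fiedinnikegegob/ → fiedinnikegegop.

fiedinnikegegop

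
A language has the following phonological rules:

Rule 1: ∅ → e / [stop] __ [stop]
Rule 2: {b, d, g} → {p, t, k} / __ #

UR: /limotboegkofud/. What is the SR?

limoteboegekofut

Rule 1 (stop-cluster e-epenthesis): /t/ and /b/ form a stop–stop cluster, so [e] is inserted between them. /g/ and /k/ form a stop–stop cluster, so [e] is inserted between them. /limotboegkofud/ → limoteboegekofud.
Rule 2 (final devoicing): /d/ is a voiced stop in word-final position, so it devoices to [t]. /limoteboegekofud/ → limoteboegekofut.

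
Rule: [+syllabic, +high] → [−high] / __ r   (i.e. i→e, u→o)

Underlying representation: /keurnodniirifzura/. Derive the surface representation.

keornodnierifzora

/u/ is a high vowel immediately before /r/, so it lowers to [o].
/i/ is a high vowel immediately before /r/, so it lowers to [e].
/u/ is a high vowel immediately before /r/, so it lowers to [o].
Surface form: [keornodnierifzora].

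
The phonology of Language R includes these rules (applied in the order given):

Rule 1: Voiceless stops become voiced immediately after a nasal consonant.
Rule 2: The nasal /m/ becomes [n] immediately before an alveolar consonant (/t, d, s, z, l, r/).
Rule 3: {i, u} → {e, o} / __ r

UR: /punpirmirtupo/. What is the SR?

Rule 1 (post-nasal voicing): /p/ is a voiceless stop immediately after the nasal /n/, so it voices to [b]. /punpirmirtupo/ → punbirmirtupo.
Rule 2 (nasal place assimilation): no segment meets the environment; /punbirmirtupo/ is unchanged.
Rule 3 (pre-rhotic lowering): /i/ is a high vowel immediately before /r/, so it lowers to [e]. /i/ is a high vowel immediately before /r/, so it lowers to [e]. /punbirmirtupo/ → punbermertupo.

punbermertupo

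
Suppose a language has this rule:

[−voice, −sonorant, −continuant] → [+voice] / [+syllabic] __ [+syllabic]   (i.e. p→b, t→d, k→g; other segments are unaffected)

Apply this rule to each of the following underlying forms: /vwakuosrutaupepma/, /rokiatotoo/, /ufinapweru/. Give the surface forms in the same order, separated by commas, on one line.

vwaguosrudaubepma, rogiadodoo, ufinapweru

/vwakuosrutaupepma/: /k/ is a voiceless stop between vowels /a/ and /u/, so it voices to [g]. /t/ is a voiceless stop between vowels /u/ and /a/, so it voices to [d]. /p/ is a voiceless stop between vowels /u/ and /e/, so it voices to [b]. → [vwaguosrudaubepma].
/rokiatotoo/: /k/ is a voiceless stop between vowels /o/ and /i/, so it voices to [g]. /t/ is a voiceless stop between vowels /a/ and /o/, so it voices to [d]. /t/ is a voiceless stop between vowels /o/ and /o/, so it voices to [d]. → [rogiadodoo].
/ufinapweru/: the rule's environment is not met; surfaces unchanged as [ufinapweru].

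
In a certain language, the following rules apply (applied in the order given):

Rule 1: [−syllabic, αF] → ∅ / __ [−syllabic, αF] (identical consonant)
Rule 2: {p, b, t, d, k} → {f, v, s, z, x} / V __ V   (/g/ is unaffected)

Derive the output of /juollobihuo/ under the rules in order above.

Rule 1 (degemination): /ll/ is a geminate; the first /l/ deletes. /juollobihuo/ → juolobihuo.
Rule 2 (intervocalic spirantization): /b/ is a stop between vowels /o/ and /i/, so it spirantizes to the fricative [v]. /juolobihuo/ → juolovihuo.

juolovihuo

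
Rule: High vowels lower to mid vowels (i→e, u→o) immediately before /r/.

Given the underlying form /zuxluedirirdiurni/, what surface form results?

zuxluedererdiorni

/i/ is a high vowel immediately before /r/, so it lowers to [e].
/i/ is a high vowel immediately before /r/, so it lowers to [e].
/u/ is a high vowel immediately before /r/, so it lowers to [o].
Surface form: [zuxluedererdiorni].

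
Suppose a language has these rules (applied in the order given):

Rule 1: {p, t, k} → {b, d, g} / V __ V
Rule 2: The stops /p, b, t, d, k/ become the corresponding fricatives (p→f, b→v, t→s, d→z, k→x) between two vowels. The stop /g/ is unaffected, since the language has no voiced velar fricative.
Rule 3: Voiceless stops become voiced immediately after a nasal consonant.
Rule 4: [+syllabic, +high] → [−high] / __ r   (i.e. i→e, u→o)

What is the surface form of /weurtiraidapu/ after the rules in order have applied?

weorteraizavu

Rule 1 (intervocalic voicing): /p/ is a voiceless stop between vowels /a/ and /u/, so it voices to [b]. /weurtiraidapu/ → weurtiraidabu.
Rule 2 (intervocalic spirantization): /d/ is a stop between vowels /i/ and /a/, so it spirantizes to the fricative [z]. /b/ is a stop between vowels /a/ and /u/, so it spirantizes to the fricative [v]. /weurtiraidabu/ → weurtiraizavu.
Rule 3 (post-nasal voicing): no segment meets the environment; /weurtiraizavu/ is unchanged.
Rule 4 (pre-rhotic lowering): /u/ is a high vowel immediately before /r/, so it lowers to [o]. /i/ is a high vowel immediately before /r/, so it lowers to [e]. /weurtiraizavu/ → weorteraizavu.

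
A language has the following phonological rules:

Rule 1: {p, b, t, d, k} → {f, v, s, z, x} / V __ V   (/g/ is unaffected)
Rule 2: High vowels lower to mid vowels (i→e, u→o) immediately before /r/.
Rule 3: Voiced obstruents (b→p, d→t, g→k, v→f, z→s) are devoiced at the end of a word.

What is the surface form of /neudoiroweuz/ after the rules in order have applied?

neuzoeroweus

Rule 1 (intervocalic spirantization): /d/ is a stop between vowels /u/ and /o/, so it spirantizes to the fricative [z]. /neudoiroweuz/ → neuzoiroweuz.
Rule 2 (pre-rhotic lowering): /i/ is a high vowel immediately before /r/, so it lowers to [e]. /neuzoiroweuz/ → neuzoeroweuz.
Rule 3 (final devoicing): /z/ is a voiced obstruent in word-final position, so it devoices to [s]. /neuzoeroweuz/ → neuzoeroweus.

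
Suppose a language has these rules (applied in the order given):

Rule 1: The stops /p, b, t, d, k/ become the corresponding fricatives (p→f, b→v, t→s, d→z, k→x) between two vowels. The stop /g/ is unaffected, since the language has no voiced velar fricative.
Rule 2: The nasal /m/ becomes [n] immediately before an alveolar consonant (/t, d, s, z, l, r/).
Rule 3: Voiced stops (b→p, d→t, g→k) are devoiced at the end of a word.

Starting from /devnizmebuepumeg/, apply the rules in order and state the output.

Rule 1 (intervocalic spirantization): /b/ is a stop between vowels /e/ and /u/, so it spirantizes to the fricative [v]. /p/ is a stop between vowels /e/ and /u/, so it spirantizes to the fricative [f]. /devnizmebuepumeg/ → devnizmevuefumeg.
Rule 2 (nasal place assimilation): no segment meets the environment; /devnizmevuefumeg/ is unchanged.
Rule 3 (final devoicing): /g/ is a voiced stop in word-final position, so it devoices to [k]. /devnizmevuefumeg/ → devnizmevuefumek.

devnizmevuefumek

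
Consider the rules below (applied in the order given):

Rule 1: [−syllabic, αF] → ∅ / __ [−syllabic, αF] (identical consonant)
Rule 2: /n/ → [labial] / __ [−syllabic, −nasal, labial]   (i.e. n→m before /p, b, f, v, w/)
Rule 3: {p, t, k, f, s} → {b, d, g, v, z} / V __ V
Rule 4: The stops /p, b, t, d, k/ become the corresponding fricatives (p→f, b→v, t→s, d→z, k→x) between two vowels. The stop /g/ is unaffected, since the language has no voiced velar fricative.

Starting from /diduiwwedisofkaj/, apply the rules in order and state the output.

Rule 1 (degemination): /ww/ is a geminate; the first /w/ deletes. /diduiwwedisofkaj/ → diduiwedisofkaj.
Rule 2 (nasal place assimilation): no segment meets the environment; /diduiwedisofkaj/ is unchanged.
Rule 3 (intervocalic voicing): /s/ is a voiceless obstruent between vowels /i/ and /o/, so it voices to [z]. /diduiwedisofkaj/ → diduiwedizofkaj.
Rule 4 (intervocalic spirantization): /d/ is a stop between vowels /i/ and /u/, so it spirantizes to the fricative [z]. /d/ is a stop between vowels /e/ and /i/, so it spirantizes to the fricative [z]. /diduiwedizofkaj/ → dizuiwezizofkaj.

dizuiwezizofkaj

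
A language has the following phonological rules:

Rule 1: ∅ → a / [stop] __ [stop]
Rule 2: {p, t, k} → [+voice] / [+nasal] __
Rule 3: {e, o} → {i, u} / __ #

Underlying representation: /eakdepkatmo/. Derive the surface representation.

Rule 1 (stop-cluster a-epenthesis): /k/ and /d/ form a stop–stop cluster, so [a] is inserted between them. /p/ and /k/ form a stop–stop cluster, so [a] is inserted between them. /eakdepkatmo/ → eakadepakatmo.
Rule 2 (post-nasal voicing): no segment meets the environment; /eakadepakatmo/ is unchanged.
Rule 3 (final vowel raising): /o/ is a mid vowel in word-final position, so it raises to [u]. /eakadepakatmo/ → eakadepakatmu.

eakadepakatmu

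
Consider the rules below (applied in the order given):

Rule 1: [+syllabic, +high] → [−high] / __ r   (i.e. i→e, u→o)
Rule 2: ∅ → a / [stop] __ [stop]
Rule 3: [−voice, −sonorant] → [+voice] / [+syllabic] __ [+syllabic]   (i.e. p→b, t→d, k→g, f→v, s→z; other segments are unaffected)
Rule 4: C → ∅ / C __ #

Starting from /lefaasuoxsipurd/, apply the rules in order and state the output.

Rule 1 (pre-rhotic lowering): /u/ is a high vowel immediately before /r/, so it lowers to [o]. /lefaasuoxsipurd/ → lefaasuoxsipord.
Rule 2 (stop-cluster a-epenthesis): no segment meets the environment; /lefaasuoxsipord/ is unchanged.
Rule 3 (intervocalic voicing): /f/ is a voiceless obstruent between vowels /e/ and /a/, so it voices to [v]. /s/ is a voiceless obstruent between vowels /a/ and /u/, so it voices to [z]. /p/ is a voiceless obstruent between vowels /i/ and /o/, so it voices to [b]. /lefaasuoxsipord/ → levaazuoxsibord.
Rule 4 (final cluster simplification): /d/ is the second consonant of a word-final cluster /rd/, so it deletes. /levaazuoxsibord/ → levaazuoxsibor.

levaazuoxsibor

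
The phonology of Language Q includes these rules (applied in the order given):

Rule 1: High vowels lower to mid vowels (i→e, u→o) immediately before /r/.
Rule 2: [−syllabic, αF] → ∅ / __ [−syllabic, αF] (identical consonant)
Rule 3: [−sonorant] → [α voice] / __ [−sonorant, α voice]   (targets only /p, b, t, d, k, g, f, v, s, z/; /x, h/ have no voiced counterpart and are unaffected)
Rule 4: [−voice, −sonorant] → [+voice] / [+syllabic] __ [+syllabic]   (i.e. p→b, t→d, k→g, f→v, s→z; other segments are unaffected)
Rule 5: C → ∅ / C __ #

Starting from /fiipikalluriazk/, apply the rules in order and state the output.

fiibigalorias

Rule 1 (pre-rhotic lowering): /u/ is a high vowel immediately before /r/, so it lowers to [o]. /fiipikalluriazk/ → fiipikalloriazk.
Rule 2 (degemination): /ll/ is a geminate; the first /l/ deletes. /fiipikalloriazk/ → fiipikaloriazk.
Rule 3 (regressive voicing assimilation): /z/ precedes the voiceless obstruent /k/, so it devoices to [s] by assimilation. /fiipikaloriazk/ → fiipikaloriask.
Rule 4 (intervocalic voicing): /p/ is a voiceless obstruent between vowels /i/ and /i/, so it voices to [b]. /k/ is a voiceless obstruent between vowels /i/ and /a/, so it voices to [g]. /fiipikaloriask/ → fiibigaloriask.
Rule 5 (final cluster simplification): /k/ is the second consonant of a word-final cluster /sk/, so it deletes. /fiibigaloriask/ → fiibigalorias.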